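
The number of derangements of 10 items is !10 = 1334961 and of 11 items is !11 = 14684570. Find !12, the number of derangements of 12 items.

176214841

!12 = (12-1)·(!11 + !10) = 11·(14684570 + 1334961) = 11·16019531 = 176214841.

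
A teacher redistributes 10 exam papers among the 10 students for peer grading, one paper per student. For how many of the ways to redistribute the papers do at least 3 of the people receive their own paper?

# with exactly i fixed is C(10,i)·!(10-i); sum over i=3..10:
  i=3: C(10,3)·!7 = 120·1854 = 222480
  i=4: C(10,4)·!6 = 210·265 = 55650
  i=5: C(10,5)·!5 = 252·44 = 11088
  i=6: C(10,6)·!4 = 210·9 = 1890
  i=7: C(10,7)·!3 = 120·2 = 240
  i=8: C(10,8)·!2 = 45·1 = 45
  i=9: C(10,9)·!1 = 10·0 = 0
  i=10: C(10,10)·!0 = 1·1 = 1
Total = 291394.

291394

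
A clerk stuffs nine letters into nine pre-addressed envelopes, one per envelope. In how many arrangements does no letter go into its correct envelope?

133496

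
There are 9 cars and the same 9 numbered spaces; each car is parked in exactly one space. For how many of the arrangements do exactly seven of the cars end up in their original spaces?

36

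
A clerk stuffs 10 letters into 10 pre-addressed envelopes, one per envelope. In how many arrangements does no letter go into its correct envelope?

Recurrence: !10 = 9·(!9 + !8).
!10 = 9·(133496 + 14833) = 9·148329 = 1334961

1334961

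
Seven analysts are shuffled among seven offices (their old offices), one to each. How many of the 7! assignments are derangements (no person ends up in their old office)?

1854

Recurrence: !7 = 7·!6 + (-1)^7.
!7 = 7·265 - 1 = 1854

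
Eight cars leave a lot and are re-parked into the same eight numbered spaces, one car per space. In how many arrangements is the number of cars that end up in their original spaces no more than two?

37085

Sum C(8,i)·!(8-i) for i = 0..2:
  i=0: C(8,0)·!8 = 1·14833 = 14833
  i=1: C(8,1)·!7 = 8·1854 = 14832
  i=2: C(8,2)·!6 = 28·265 = 7420
Total = 37085.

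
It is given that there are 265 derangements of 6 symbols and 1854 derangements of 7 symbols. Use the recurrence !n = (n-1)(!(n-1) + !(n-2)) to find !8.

14833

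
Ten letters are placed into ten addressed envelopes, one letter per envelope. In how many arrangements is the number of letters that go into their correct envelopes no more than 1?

Sum C(10,i)·!(10-i) for i = 0..1:
  i=0: C(10,0)·!10 = 1·1334961 = 1334961
  i=1: C(10,1)·!9 = 10·133496 = 1334960
Total = 2669921.

2669921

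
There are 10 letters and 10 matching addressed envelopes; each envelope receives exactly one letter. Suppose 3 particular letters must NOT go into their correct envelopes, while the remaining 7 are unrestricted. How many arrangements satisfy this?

2656080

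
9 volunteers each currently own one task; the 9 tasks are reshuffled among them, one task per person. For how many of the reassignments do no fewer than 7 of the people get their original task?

Sum C(9,i)·!(9-i) for i = 7..9:
  i=7: C(9,7)·!2 = 36·1 = 36
  i=8: C(9,8)·!1 = 9·0 = 0
  i=9: C(9,9)·!0 = 1·1 = 1
Total = 37.

37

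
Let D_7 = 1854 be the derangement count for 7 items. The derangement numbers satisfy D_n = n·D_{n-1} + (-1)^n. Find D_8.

D_8 = 8·1854 + 1 = 14833.

14833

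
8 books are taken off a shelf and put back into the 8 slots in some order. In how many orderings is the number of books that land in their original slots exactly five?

Choose which 5 of the 8 are fixed: C(8,5) = 56.
The other 3 form a derangement: !3 = 2.
Total: 56 × 2 = 112.

112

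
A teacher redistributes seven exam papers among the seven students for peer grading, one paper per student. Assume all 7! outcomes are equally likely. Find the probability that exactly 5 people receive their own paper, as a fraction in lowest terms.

1/240

Favorable outcomes: C(7,5)·!2 = 21·1 = 21.
Total outcomes: 7! = 5040.
Probability = 21/5040 = 1/240.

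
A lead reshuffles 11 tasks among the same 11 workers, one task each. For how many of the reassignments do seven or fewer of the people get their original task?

39916414

Sum C(11,i)·!(11-i) for i = 0..7:
  i=0: C(11,0)·!11 = 1·14684570 = 14684570
  i=1: C(11,1)·!10 = 11·1334961 = 14684571
  i=2: C(11,2)·!9 = 55·133496 = 7342280
  i=3: C(11,3)·!8 = 165·14833 = 2447445
  i=4: C(11,4)·!7 = 330·1854 = 611820
  i=5: C(11,5)·!6 = 462·265 = 122430
  i=6: C(11,6)·!5 = 462·44 = 20328
  i=7: C(11,7)·!4 = 330·9 = 2970
Total = 39916414.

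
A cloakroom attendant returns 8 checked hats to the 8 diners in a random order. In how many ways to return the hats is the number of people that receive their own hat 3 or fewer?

Sum C(8,i)·!(8-i) for i = 0..3:
  i=0: C(8,0)·!8 = 1·14833 = 14833
  i=1: C(8,1)·!7 = 8·1854 = 14832
  i=2: C(8,2)·!6 = 28·265 = 7420
  i=3: C(8,3)·!5 = 56·44 = 2464
Total = 39549.

39549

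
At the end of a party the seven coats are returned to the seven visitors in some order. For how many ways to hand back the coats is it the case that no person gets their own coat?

!7 is the nearest integer to 7!/e.
7! = 5040, and 5040/e ≈ 1854.11, so !7 = 1854.

1854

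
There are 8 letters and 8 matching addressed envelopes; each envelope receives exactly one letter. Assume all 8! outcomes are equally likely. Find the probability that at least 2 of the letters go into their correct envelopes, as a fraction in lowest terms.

Favorable outcomes: Σ_{i≥2} C(8,i)·!(8-i) = 28·265 + 56·44 + 70·9 + 56·2 + 28·1 + 8·0 + 1·1 = 10655.
Total outcomes: 8! = 40320.
Probability = 10655/40320 = 2131/8064.

2131/8064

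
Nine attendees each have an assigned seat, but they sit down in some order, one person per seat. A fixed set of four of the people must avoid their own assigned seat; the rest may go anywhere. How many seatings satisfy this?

229080

Inclusion-exclusion on the 4 forbidden self-matches:
Σ_{j=0}^{4} (-1)^j C(4,j)(9-j)!
= C(4,0)·9! - C(4,1)·8! + C(4,2)·7! - C(4,3)·6! + C(4,4)·5!
= 362880 - 161280 + 30240 - 2880 + 120
= 229080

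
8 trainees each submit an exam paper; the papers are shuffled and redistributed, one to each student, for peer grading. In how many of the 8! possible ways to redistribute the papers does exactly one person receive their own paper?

14832

Choose which one of the 8 is fixed: C(8,1) = 8.
The other 7 form a derangement: !7 = 1854.
Total: 8 × 1854 = 14832.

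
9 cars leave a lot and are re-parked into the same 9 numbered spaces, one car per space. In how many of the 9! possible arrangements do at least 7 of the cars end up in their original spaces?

37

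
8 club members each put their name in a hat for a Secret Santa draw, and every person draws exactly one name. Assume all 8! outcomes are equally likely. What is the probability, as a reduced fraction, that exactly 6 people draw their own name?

1/1440

Favorable outcomes: C(8,6)·!2 = 28·1 = 28.
Total outcomes: 8! = 40320.
Probability = 28/40320 = 1/1440.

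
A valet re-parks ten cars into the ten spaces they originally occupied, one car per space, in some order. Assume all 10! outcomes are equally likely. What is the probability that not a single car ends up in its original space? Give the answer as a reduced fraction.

16481/44800

Favorable outcomes: !10 = 1334961.
Total outcomes: 10! = 3628800.
Probability = 1334961/3628800 = 16481/44800.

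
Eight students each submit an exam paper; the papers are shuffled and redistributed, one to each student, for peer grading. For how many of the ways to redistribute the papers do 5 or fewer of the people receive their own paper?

40291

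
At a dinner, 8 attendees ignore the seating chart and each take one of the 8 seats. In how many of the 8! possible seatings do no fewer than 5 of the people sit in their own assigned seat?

# with exactly i fixed is C(8,i)·!(8-i); sum over i=5..8:
  i=5: C(8,5)·!3 = 56·2 = 112
  i=6: C(8,6)·!2 = 28·1 = 28
  i=7: C(8,7)·!1 = 8·0 = 0
  i=8: C(8,8)·!0 = 1·1 = 1
Total = 141.

141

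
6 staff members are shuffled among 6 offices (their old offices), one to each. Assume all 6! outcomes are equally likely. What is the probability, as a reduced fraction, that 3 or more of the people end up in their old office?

7/90

Favorable outcomes: Σ_{i≥3} C(6,i)·!(6-i) = 20·2 + 15·1 + 6·0 + 1·1 = 56.
Total outcomes: 6! = 720.
Probability = 56/720 = 7/90.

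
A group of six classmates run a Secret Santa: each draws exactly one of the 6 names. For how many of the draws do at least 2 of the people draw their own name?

# with exactly i fixed is C(6,i)·!(6-i); sum over i=2..6:
  i=2: C(6,2)·!4 = 15·9 = 135
  i=3: C(6,3)·!3 = 20·2 = 40
  i=4: C(6,4)·!2 = 15·1 = 15
  i=5: C(6,5)·!1 = 6·0 = 0
  i=6: C(6,6)·!0 = 1·1 = 1
Total = 191.

191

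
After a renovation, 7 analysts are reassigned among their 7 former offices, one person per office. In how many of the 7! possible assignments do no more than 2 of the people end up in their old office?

4633

Sum C(7,i)·!(7-i) for i = 0..2:
  i=0: C(7,0)·!7 = 1·1854 = 1854
  i=1: C(7,1)·!6 = 7·265 = 1855
  i=2: C(7,2)·!5 = 21·44 = 924
Total = 4633.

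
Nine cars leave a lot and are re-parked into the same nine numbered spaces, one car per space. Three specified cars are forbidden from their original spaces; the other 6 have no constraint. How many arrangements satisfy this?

256320

Let A_j be the event that the j-th constrained one is fixed. By inclusion-exclusion over the 3 events:
Σ_{j=0}^{3} (-1)^j C(3,j)(9-j)!
= C(3,0)·9! - C(3,1)·8! + C(3,2)·7! - C(3,3)·6!
= 362880 - 120960 + 15120 - 720
= 256320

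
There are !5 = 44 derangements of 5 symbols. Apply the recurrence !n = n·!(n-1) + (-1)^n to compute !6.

265

!6 = 6·44 + 1 = 265.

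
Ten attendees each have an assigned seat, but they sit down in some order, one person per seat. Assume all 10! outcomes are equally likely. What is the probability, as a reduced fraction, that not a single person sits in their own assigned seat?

Favorable outcomes: !10 = 1334961.
Total outcomes: 10! = 3628800.
Probability = 1334961/3628800 = 16481/44800.

16481/44800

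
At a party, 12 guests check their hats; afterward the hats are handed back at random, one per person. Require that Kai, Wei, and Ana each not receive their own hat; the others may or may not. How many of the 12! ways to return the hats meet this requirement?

369774720

Let A_j be the event that the j-th constrained one is fixed. By inclusion-exclusion over the 3 events:
Σ_{j=0}^{3} (-1)^j C(3,j)(12-j)!
= C(3,0)·12! - C(3,1)·11! + C(3,2)·10! - C(3,3)·9!
= 479001600 - 119750400 + 10886400 - 362880
= 369774720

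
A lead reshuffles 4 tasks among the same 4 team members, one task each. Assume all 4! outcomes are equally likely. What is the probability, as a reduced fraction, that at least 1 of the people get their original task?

5/8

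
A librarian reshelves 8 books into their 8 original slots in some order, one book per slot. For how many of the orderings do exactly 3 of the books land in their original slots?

Choose which 3 of the 8 are fixed: C(8,3) = 56.
The remaining 5 must be deranged: !5 = 44.
Total: 56 × 44 = 2464.

2464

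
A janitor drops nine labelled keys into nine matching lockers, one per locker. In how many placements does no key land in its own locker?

!9 is the nearest integer to 9!/e.
9! = 362880, and 362880/e ≈ 133496.09, so !9 = 133496.

133496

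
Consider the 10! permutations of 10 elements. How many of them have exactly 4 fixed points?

Choose which 4 of the 10 are fixed: C(10,4) = 210.
The remaining 6 must be deranged: !6 = 265.
Total: 210 × 265 = 55650.

55650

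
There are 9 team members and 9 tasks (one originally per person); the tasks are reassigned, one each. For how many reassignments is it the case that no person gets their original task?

133496

!9 is the nearest integer to 9!/e.
9! = 362880, and 362880/e ≈ 133496.09, so !9 = 133496.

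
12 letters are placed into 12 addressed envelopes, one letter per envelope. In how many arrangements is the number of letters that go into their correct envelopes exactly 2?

Pick the 2 fixed positions: C(12,2) = 66 ways.
The other 10 form a derangement: !10 = 1334961.
Total: 66 × 1334961 = 88107426.

88107426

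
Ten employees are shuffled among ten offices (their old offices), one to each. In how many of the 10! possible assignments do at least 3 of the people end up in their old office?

291394

# with exactly i fixed is C(10,i)·!(10-i); sum over i=3..10:
  i=3: C(10,3)·!7 = 120·1854 = 222480
  i=4: C(10,4)·!6 = 210·265 = 55650
  i=5: C(10,5)·!5 = 252·44 = 11088
  i=6: C(10,6)·!4 = 210·9 = 1890
  i=7: C(10,7)·!3 = 120·2 = 240
  i=8: C(10,8)·!2 = 45·1 = 45
  i=9: C(10,9)·!1 = 10·0 = 0
  i=10: C(10,10)·!0 = 1·1 = 1
Total = 291394.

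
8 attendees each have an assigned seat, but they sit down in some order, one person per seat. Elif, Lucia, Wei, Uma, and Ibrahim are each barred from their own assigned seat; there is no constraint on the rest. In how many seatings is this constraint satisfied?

21234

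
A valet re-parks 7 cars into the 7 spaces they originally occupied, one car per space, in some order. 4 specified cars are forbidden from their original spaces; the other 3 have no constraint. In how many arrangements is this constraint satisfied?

2790

Let A_j be the event that the j-th constrained one is fixed. By inclusion-exclusion over the 4 events:
Σ_{j=0}^{4} (-1)^j C(4,j)(7-j)!
= C(4,0)·7! - C(4,1)·6! + C(4,2)·5! - C(4,3)·4! + C(4,4)·3!
= 5040 - 2880 + 720 - 96 + 6
= 2790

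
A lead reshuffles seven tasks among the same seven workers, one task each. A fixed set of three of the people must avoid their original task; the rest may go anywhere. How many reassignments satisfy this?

Inclusion-exclusion on the 3 forbidden self-matches:
Σ_{j=0}^{3} (-1)^j C(3,j)(7-j)!
= C(3,0)·7! - C(3,1)·6! + C(3,2)·5! - C(3,3)·4!
= 5040 - 2160 + 360 - 24
= 3216

3216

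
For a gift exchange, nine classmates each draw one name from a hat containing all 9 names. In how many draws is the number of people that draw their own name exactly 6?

168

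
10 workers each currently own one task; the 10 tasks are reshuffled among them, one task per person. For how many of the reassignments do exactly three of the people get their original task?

222480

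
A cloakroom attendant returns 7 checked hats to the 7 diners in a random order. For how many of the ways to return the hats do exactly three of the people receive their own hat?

315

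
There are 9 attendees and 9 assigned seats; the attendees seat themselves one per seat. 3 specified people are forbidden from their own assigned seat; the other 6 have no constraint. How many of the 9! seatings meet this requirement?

256320

Let A_j be the event that the j-th constrained one is fixed. By inclusion-exclusion over the 3 events:
Σ_{j=0}^{3} (-1)^j C(3,j)(9-j)!
= C(3,0)·9! - C(3,1)·8! + C(3,2)·7! - C(3,3)·6!
= 362880 - 120960 + 15120 - 720
= 256320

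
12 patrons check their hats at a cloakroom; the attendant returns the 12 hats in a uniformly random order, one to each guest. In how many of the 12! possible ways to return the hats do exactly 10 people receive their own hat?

66

Pick the 10 fixed positions: C(12,10) = 66 ways.
The other 2 form a derangement: !2 = 1.
Total: 66 × 1 = 66.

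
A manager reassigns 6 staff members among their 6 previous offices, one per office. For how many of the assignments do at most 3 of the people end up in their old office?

Sum C(6,i)·!(6-i) for i = 0..3:
  i=0: C(6,0)·!6 = 1·265 = 265
  i=1: C(6,1)·!5 = 6·44 = 264
  i=2: C(6,2)·!4 = 15·9 = 135
  i=3: C(6,3)·!3 = 20·2 = 40
Total = 704.

704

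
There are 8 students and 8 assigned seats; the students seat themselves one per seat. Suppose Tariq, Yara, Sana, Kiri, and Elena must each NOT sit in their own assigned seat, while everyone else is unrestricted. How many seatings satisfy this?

21234

Inclusion-exclusion on the 5 forbidden self-matches:
Σ_{j=0}^{5} (-1)^j C(5,j)(8-j)!
= C(5,0)·8! - C(5,1)·7! + C(5,2)·6! - C(5,3)·5! + C(5,4)·4! - C(5,5)·3!
= 40320 - 25200 + 7200 - 1200 + 120 - 6
= 21234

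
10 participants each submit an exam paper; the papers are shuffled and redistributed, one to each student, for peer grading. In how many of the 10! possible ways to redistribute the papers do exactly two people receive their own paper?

Choose which 2 of the 10 are fixed: C(10,2) = 45.
The other 8 form a derangement: !8 = 14833.
Total: 45 × 14833 = 667485.

667485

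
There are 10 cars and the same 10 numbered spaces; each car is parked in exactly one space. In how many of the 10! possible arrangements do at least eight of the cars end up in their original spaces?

46

Sum C(10,i)·!(10-i) for i = 8..10:
  i=8: C(10,8)·!2 = 45·1 = 45
  i=9: C(10,9)·!1 = 10·0 = 0
  i=10: C(10,10)·!0 = 1·1 = 1
Total = 46.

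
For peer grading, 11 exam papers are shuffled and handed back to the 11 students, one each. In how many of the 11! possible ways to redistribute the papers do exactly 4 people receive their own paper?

611820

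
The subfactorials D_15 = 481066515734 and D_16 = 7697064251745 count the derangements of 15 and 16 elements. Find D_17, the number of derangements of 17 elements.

130850092279664

D_17 = (17-1)·(D_16 + D_15) = 16·(7697064251745 + 481066515734) = 16·8178130767479 = 130850092279664.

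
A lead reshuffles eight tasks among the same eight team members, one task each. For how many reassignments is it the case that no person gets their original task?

!8 is the nearest integer to 8!/e.
8! = 40320, and 40320/e ≈ 14832.90, so !8 = 14833.

14833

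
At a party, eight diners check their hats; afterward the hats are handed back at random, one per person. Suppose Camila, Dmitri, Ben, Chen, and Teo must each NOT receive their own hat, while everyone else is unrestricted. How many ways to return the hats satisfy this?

Let A_j be the event that the j-th constrained one is fixed. By inclusion-exclusion over the 5 events:
Σ_{j=0}^{5} (-1)^j C(5,j)(8-j)!
= C(5,0)·8! - C(5,1)·7! + C(5,2)·6! - C(5,3)·5! + C(5,4)·4! - C(5,5)·3!
= 40320 - 25200 + 7200 - 1200 + 120 - 6
= 21234

21234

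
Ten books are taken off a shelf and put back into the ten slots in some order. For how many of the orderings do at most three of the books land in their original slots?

Sum C(10,i)·!(10-i) for i = 0..3:
  i=0: C(10,0)·!10 = 1·1334961 = 1334961
  i=1: C(10,1)·!9 = 10·133496 = 1334960
  i=2: C(10,2)·!8 = 45·14833 = 667485
  i=3: C(10,3)·!7 = 120·1854 = 222480
Total = 3559886.

3559886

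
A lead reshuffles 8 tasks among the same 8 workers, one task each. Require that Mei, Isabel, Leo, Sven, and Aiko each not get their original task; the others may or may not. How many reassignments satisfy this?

Let A_j be the event that the j-th constrained one is fixed. By inclusion-exclusion over the 5 events:
Σ_{j=0}^{5} (-1)^j C(5,j)(8-j)!
= C(5,0)·8! - C(5,1)·7! + C(5,2)·6! - C(5,3)·5! + C(5,4)·4! - C(5,5)·3!
= 40320 - 25200 + 7200 - 1200 + 120 - 6
= 21234

21234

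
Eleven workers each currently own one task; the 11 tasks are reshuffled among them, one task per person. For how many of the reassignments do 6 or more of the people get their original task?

23684

# with exactly i fixed is C(11,i)·!(11-i); sum over i=6..11:
  i=6: C(11,6)·!5 = 462·44 = 20328
  i=7: C(11,7)·!4 = 330·9 = 2970
  i=8: C(11,8)·!3 = 165·2 = 330
  i=9: C(11,9)·!2 = 55·1 = 55
  i=10: C(11,10)·!1 = 11·0 = 0
  i=11: C(11,11)·!0 = 1·1 = 1
Total = 23684.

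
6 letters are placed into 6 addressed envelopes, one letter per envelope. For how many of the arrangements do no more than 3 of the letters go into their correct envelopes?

Sum C(6,i)·!(6-i) for i = 0..3:
  i=0: C(6,0)·!6 = 1·265 = 265
  i=1: C(6,1)·!5 = 6·44 = 264
  i=2: C(6,2)·!4 = 15·9 = 135
  i=3: C(6,3)·!3 = 20·2 = 40
Total = 704.

704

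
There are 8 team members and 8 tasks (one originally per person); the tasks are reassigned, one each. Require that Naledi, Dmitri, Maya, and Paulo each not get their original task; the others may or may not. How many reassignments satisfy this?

Let A_j be the event that the j-th constrained one is fixed. By inclusion-exclusion over the 4 events:
Σ_{j=0}^{4} (-1)^j C(4,j)(8-j)!
= C(4,0)·8! - C(4,1)·7! + C(4,2)·6! - C(4,3)·5! + C(4,4)·4!
= 40320 - 20160 + 4320 - 480 + 24
= 24024

24024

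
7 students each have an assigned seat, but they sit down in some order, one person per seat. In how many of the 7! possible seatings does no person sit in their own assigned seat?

The number of derangements of 7 is !7 = Σ_{k=0}^{7} (-1)^k·7!/k!
= 7! - 7!/1! + 7!/2! - 7!/3! + 7!/4! - 7!/5! + 7!/6! - 7!/7!
= 5040 - 5040 + 2520 - 840 + 210 - 42 + 7 - 1
= 1854

1854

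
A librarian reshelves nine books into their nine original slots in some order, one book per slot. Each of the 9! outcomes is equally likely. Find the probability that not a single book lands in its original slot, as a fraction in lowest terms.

16687/45360

Favorable outcomes: !9 = 133496.
Total outcomes: 9! = 362880.
Probability = 133496/362880 = 16687/45360.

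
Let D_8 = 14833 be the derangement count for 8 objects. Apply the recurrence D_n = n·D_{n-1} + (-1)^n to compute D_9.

D_9 = 9·14833 - 1 = 133496.

133496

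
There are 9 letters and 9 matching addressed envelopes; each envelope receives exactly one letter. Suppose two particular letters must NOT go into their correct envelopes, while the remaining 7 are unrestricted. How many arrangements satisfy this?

287280

Inclusion-exclusion on the 2 forbidden self-matches:
Σ_{j=0}^{2} (-1)^j C(2,j)(9-j)!
= C(2,0)·9! - C(2,1)·8! + C(2,2)·7!
= 362880 - 80640 + 5040
= 287280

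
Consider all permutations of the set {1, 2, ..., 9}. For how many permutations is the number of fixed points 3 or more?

Sum C(9,i)·!(9-i) for i = 3..9:
  i=3: C(9,3)·!6 = 84·265 = 22260
  i=4: C(9,4)·!5 = 126·44 = 5544
  i=5: C(9,5)·!4 = 126·9 = 1134
  i=6: C(9,6)·!3 = 84·2 = 168
  i=7: C(9,7)·!2 = 36·1 = 36
  i=8: C(9,8)·!1 = 9·0 = 0
  i=9: C(9,9)·!0 = 1·1 = 1
Total = 29143.

29143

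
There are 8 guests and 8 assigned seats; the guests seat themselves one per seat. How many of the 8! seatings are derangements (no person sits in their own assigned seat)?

!8 is the nearest integer to 8!/e.
8! = 40320, and 40320/e ≈ 14832.90, so !8 = 14833.

14833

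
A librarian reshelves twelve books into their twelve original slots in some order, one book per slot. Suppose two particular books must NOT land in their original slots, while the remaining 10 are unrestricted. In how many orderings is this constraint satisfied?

402796800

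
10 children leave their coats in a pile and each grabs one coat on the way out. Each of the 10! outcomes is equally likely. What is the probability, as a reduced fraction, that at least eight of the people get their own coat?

23/1814400

Favorable outcomes: Σ_{i≥8} C(10,i)·!(10-i) = 45·1 + 10·0 + 1·1 = 46.
Total outcomes: 10! = 3628800.
Probability = 46/3628800 = 23/1814400.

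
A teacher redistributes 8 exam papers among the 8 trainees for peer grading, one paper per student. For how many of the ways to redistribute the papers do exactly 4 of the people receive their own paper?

Choose which 4 of the 8 are fixed: C(8,4) = 70.
The remaining 4 must be deranged: !4 = 9.
Total: 70 × 9 = 630.

630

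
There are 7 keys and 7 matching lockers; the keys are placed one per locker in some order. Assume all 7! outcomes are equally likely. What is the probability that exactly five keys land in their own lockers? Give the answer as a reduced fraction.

Favorable outcomes: C(7,5)·!2 = 21·1 = 21.
Total outcomes: 7! = 5040.
Probability = 21/5040 = 1/240.

1/240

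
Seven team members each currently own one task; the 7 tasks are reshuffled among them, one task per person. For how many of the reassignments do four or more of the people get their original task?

Sum C(7,i)·!(7-i) for i = 4..7:
  i=4: C(7,4)·!3 = 35·2 = 70
  i=5: C(7,5)·!2 = 21·1 = 21
  i=6: C(7,6)·!1 = 7·0 = 0
  i=7: C(7,7)·!0 = 1·1 = 1
Total = 92.

92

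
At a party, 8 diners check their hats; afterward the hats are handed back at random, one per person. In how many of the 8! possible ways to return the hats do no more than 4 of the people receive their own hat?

40179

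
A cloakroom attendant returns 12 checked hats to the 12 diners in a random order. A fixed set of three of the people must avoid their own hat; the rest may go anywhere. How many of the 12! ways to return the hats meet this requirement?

369774720

Inclusion-exclusion on the 3 forbidden self-matches:
Σ_{j=0}^{3} (-1)^j C(3,j)(12-j)!
= C(3,0)·12! - C(3,1)·11! + C(3,2)·10! - C(3,3)·9!
= 479001600 - 119750400 + 10886400 - 362880
= 369774720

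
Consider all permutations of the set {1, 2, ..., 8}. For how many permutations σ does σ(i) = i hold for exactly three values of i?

Choose which 3 of the 8 are fixed: C(8,3) = 56.
The remaining 5 must be deranged: !5 = 44.
Total: 56 × 44 = 2464.

2464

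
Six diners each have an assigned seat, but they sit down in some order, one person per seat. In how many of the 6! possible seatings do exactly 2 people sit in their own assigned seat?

Pick the 2 fixed positions: C(6,2) = 15 ways.
The remaining 4 must be deranged: !4 = 9.
Total: 15 × 9 = 135.

135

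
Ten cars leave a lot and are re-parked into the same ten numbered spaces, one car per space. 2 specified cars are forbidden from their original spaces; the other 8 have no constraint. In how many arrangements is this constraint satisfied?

2943360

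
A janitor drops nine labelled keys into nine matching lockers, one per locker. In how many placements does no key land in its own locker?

!9 is the nearest integer to 9!/e.
9! = 362880, and 362880/e ≈ 133496.09, so !9 = 133496.

133496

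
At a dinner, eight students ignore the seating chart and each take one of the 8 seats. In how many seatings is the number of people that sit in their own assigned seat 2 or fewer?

37085

Sum C(8,i)·!(8-i) for i = 0..2:
  i=0: C(8,0)·!8 = 1·14833 = 14833
  i=1: C(8,1)·!7 = 8·1854 = 14832
  i=2: C(8,2)·!6 = 28·265 = 7420
Total = 37085.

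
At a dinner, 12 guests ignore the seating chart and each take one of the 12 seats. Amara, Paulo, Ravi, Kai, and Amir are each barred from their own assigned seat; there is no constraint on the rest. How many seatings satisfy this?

312273360

Inclusion-exclusion on the 5 forbidden self-matches:
Σ_{j=0}^{5} (-1)^j C(5,j)(12-j)!
= C(5,0)·12! - C(5,1)·11! + C(5,2)·10! - C(5,3)·9! + C(5,4)·8! - C(5,5)·7!
= 479001600 - 199584000 + 36288000 - 3628800 + 201600 - 5040
= 312273360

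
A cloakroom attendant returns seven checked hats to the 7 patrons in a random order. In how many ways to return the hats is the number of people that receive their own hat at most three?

4948

Sum C(7,i)·!(7-i) for i = 0..3:
  i=0: C(7,0)·!7 = 1·1854 = 1854
  i=1: C(7,1)·!6 = 7·265 = 1855
  i=2: C(7,2)·!5 = 21·44 = 924
  i=3: C(7,3)·!4 = 35·9 = 315
Total = 4948.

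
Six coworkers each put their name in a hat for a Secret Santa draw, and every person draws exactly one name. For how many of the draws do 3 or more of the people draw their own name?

# with exactly i fixed is C(6,i)·!(6-i); sum over i=3..6:
  i=3: C(6,3)·!3 = 20·2 = 40
  i=4: C(6,4)·!2 = 15·1 = 15
  i=5: C(6,5)·!1 = 6·0 = 0
  i=6: C(6,6)·!0 = 1·1 = 1
Total = 56.

56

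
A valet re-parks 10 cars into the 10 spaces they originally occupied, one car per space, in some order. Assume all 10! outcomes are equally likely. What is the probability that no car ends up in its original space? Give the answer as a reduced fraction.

Favorable outcomes: !10 = 1334961.
Total outcomes: 10! = 3628800.
Probability = 1334961/3628800 = 16481/44800.

16481/44800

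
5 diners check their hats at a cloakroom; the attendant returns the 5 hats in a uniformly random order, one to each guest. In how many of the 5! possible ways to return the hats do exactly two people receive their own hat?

20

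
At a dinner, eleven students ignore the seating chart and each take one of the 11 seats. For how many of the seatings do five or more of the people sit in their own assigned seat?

# with exactly i fixed is C(11,i)·!(11-i); sum over i=5..11:
  i=5: C(11,5)·!6 = 462·265 = 122430
  i=6: C(11,6)·!5 = 462·44 = 20328
  i=7: C(11,7)·!4 = 330·9 = 2970
  i=8: C(11,8)·!3 = 165·2 = 330
  i=9: C(11,9)·!2 = 55·1 = 55
  i=10: C(11,10)·!1 = 11·0 = 0
  i=11: C(11,11)·!0 = 1·1 = 1
Total = 146114.

146114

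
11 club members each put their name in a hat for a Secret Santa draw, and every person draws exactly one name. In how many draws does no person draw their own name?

The subfactorial !11 = [11!/e] (nearest integer).
11! = 39916800, and 39916800/e ≈ 14684570.08, so !11 = 14684570.

14684570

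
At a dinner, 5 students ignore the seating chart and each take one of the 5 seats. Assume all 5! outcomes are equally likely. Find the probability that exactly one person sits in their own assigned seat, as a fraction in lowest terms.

3/8

Favorable outcomes: C(5,1)·!4 = 5·9 = 45.
Total outcomes: 5! = 120.
Probability = 45/120 = 3/8.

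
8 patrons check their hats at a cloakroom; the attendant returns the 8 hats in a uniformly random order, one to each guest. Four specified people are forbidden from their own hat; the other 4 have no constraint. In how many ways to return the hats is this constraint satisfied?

24024

Let A_j be the event that the j-th constrained one is fixed. By inclusion-exclusion over the 4 events:
Σ_{j=0}^{4} (-1)^j C(4,j)(8-j)!
= C(4,0)·8! - C(4,1)·7! + C(4,2)·6! - C(4,3)·5! + C(4,4)·4!
= 40320 - 20160 + 4320 - 480 + 24
= 24024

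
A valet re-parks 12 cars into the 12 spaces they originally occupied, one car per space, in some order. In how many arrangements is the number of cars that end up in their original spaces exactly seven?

Choose which 7 of the 12 are fixed: C(12,7) = 792.
The remaining 5 must be deranged: !5 = 44.
Total: 792 × 44 = 34848.

34848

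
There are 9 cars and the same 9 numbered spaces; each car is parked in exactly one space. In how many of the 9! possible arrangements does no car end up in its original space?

133496

Recurrence: !9 = 9·!8 + (-1)^9.
!9 = 9·14833 - 1 = 133496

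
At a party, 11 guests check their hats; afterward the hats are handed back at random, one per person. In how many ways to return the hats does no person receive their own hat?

The subfactorial !11 = [11!/e] (nearest integer).
11! = 39916800, and 39916800/e ≈ 14684570.08, so !11 = 14684570.

14684570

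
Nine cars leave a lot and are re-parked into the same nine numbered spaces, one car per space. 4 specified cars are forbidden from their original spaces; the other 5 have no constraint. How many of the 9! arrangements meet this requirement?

229080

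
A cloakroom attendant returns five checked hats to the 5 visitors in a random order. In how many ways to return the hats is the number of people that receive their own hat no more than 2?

Sum C(5,i)·!(5-i) for i = 0..2:
  i=0: C(5,0)·!5 = 1·44 = 44
  i=1: C(5,1)·!4 = 5·9 = 45
  i=2: C(5,2)·!3 = 10·2 = 20
Total = 109.

109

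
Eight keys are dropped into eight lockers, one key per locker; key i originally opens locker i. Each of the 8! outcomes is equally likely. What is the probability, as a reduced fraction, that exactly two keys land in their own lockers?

Favorable outcomes: C(8,2)·!6 = 28·265 = 7420.
Total outcomes: 8! = 40320.
Probability = 7420/40320 = 53/288.

53/288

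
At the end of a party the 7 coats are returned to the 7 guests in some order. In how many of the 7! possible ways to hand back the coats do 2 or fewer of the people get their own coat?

# with exactly i fixed is C(7,i)·!(7-i); sum over i=0..2:
  i=0: C(7,0)·!7 = 1·1854 = 1854
  i=1: C(7,1)·!6 = 7·265 = 1855
  i=2: C(7,2)·!5 = 21·44 = 924
Total = 4633.

4633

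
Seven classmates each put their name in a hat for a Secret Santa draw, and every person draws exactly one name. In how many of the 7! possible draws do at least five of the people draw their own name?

22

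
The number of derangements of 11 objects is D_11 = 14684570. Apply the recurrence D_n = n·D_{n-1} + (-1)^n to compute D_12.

176214841

D_12 = 12·14684570 + 1 = 176214841.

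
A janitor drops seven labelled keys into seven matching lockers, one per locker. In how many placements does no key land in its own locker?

1854

By inclusion-exclusion, !7 = Σ (-1)^k · 7!/k! for k=0..7
= 7! - 7!/1! + 7!/2! - 7!/3! + 7!/4! - 7!/5! + 7!/6! - 7!/7!
= 5040 - 5040 + 2520 - 840 + 210 - 42 + 7 - 1
= 1854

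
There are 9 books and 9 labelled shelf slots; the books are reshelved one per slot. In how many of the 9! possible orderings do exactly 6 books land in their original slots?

168

Pick the 6 fixed positions: C(9,6) = 84 ways.
The remaining 3 must be deranged: !3 = 2.
Total: 84 × 2 = 168.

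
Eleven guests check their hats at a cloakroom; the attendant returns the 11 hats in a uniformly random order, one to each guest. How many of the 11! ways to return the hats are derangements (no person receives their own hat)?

!11 is the nearest integer to 11!/e.
11! = 39916800, and 39916800/e ≈ 14684570.08, so !11 = 14684570.

14684570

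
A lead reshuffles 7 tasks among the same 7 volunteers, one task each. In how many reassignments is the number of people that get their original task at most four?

5018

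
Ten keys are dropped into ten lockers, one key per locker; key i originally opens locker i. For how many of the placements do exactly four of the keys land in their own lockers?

55650

Pick the 4 fixed positions: C(10,4) = 210 ways.
The remaining 6 must be deranged: !6 = 265.
Total: 210 × 265 = 55650.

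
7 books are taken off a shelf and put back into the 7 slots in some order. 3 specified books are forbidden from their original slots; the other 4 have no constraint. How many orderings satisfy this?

3216

Let A_j be the event that the j-th constrained one is fixed. By inclusion-exclusion over the 3 events:
Σ_{j=0}^{3} (-1)^j C(3,j)(7-j)!
= C(3,0)·7! - C(3,1)·6! + C(3,2)·5! - C(3,3)·4!
= 5040 - 2160 + 360 - 24
= 3216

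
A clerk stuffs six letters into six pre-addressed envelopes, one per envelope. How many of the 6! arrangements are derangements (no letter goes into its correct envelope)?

265

The number of derangements of 6 is !6 = Σ_{k=0}^{6} (-1)^k·6!/k!
= 6! - 6!/1! + 6!/2! - 6!/3! + 6!/4! - 6!/5! + 6!/6!
= 720 - 720 + 360 - 120 + 30 - 6 + 1
= 265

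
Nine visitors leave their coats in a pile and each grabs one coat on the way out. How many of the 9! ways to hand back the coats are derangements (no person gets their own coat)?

!9 = 9! · Σ_{k=0}^{9} (-1)^k/k!
= 9! - 9!/1! + 9!/2! - 9!/3! + 9!/4! - 9!/5! + 9!/6! - 9!/7! + 9!/8! - 9!/9!
= 362880 - 362880 + 181440 - 60480 + 15120 - 3024 + 504 - 72 + 9 - 1
= 133496

133496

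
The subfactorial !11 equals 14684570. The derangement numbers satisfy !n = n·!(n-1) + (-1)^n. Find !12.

176214841

!12 = 12·14684570 + 1 = 176214841.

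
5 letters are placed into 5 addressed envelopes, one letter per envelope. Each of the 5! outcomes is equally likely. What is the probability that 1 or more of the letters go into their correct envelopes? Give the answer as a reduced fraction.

19/30

Favorable outcomes: Σ_{i≥1} C(5,i)·!(5-i) = 5·9 + 10·2 + 10·1 + 5·0 + 1·1 = 76.
Total outcomes: 5! = 120.
Probability = 76/120 = 19/30.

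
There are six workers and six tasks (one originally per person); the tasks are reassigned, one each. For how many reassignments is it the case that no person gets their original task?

265

Use !n = (n-1)(!(n-1) + !(n-2)).
!6 = 5·(44 + 9) = 5·53 = 265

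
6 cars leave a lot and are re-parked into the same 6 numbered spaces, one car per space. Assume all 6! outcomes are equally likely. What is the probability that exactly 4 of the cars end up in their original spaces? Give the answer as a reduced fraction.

1/48

Favorable outcomes: C(6,4)·!2 = 15·1 = 15.
Total outcomes: 6! = 720.
Probability = 15/720 = 1/48.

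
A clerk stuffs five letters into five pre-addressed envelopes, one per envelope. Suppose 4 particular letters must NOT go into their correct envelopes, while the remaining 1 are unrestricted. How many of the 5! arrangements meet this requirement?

53

Inclusion-exclusion on the 4 forbidden self-matches:
Σ_{j=0}^{4} (-1)^j C(4,j)(5-j)!
= C(4,0)·5! - C(4,1)·4! + C(4,2)·3! - C(4,3)·2! + C(4,4)·1!
= 120 - 96 + 36 - 8 + 1
= 53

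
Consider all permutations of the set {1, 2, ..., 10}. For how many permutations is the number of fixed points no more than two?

3337406

Sum C(10,i)·!(10-i) for i = 0..2:
  i=0: C(10,0)·!10 = 1·1334961 = 1334961
  i=1: C(10,1)·!9 = 10·133496 = 1334960
  i=2: C(10,2)·!8 = 45·14833 = 667485
Total = 3337406.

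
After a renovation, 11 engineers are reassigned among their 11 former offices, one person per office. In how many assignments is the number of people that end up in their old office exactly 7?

Pick the 7 fixed positions: C(11,7) = 330 ways.
The remaining 4 must be deranged: !4 = 9.
Total: 330 × 9 = 2970.

2970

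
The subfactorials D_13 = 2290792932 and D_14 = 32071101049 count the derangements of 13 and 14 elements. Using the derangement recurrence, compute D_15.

D_15 = (15-1)·(D_14 + D_13) = 14·(32071101049 + 2290792932) = 14·34361893981 = 481066515734.

481066515734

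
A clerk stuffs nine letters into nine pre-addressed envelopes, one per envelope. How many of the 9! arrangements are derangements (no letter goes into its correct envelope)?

The subfactorial !9 = [9!/e] (nearest integer).
9! = 362880, and 362880/e ≈ 133496.09, so !9 = 133496.

133496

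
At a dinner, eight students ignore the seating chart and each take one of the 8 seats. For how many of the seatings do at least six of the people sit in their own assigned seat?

29

Sum C(8,i)·!(8-i) for i = 6..8:
  i=6: C(8,6)·!2 = 28·1 = 28
  i=7: C(8,7)·!1 = 8·0 = 0
  i=8: C(8,8)·!0 = 1·1 = 1
Total = 29.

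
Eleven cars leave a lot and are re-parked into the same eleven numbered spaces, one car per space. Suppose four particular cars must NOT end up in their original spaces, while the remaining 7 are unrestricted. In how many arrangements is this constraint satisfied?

27422640

Inclusion-exclusion on the 4 forbidden self-matches:
Σ_{j=0}^{4} (-1)^j C(4,j)(11-j)!
= C(4,0)·11! - C(4,1)·10! + C(4,2)·9! - C(4,3)·8! + C(4,4)·7!
= 39916800 - 14515200 + 2177280 - 161280 + 5040
= 27422640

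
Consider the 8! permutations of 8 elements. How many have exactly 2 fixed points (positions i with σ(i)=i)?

7420

Choose which 2 of the 8 are fixed: C(8,2) = 28.
The remaining 6 must be deranged: !6 = 265.
Total: 28 × 265 = 7420.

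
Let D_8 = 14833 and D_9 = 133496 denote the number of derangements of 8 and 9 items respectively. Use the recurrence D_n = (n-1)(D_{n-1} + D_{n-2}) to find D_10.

1334961

D_10 = (10-1)·(D_9 + D_8) = 9·(133496 + 14833) = 9·148329 = 1334961.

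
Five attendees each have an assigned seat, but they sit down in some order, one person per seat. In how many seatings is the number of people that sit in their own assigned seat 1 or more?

76

Sum C(5,i)·!(5-i) for i = 1..5:
  i=1: C(5,1)·!4 = 5·9 = 45
  i=2: C(5,2)·!3 = 10·2 = 20
  i=3: C(5,3)·!2 = 10·1 = 10
  i=4: C(5,4)·!1 = 5·0 = 0
  i=5: C(5,5)·!0 = 1·1 = 1
Total = 76.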